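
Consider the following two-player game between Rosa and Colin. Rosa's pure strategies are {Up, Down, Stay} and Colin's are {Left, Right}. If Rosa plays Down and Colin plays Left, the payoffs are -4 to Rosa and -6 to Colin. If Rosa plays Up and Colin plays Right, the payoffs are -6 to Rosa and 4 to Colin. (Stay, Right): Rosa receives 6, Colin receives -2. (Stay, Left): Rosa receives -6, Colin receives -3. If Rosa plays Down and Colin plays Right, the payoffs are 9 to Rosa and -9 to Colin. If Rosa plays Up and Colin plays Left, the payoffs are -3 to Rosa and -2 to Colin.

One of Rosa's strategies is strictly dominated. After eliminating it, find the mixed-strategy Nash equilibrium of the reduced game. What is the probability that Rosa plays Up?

p = 1/3

Rosa's strategy Stay is strictly dominated by Down: -4 > -6 and 9 > 6. Eliminate Stay.
Colin's indifference between Left and Right determines Rosa's mixing probability p:
  Colin's expected payoff from Left: p·(-2) + (1−p)·(-6) = 4p - 6
  Colin's expected payoff from Right: p·4 + (1−p)·(-9) = 13p - 9
  4p - 6 = 13p - 9  ⇒  -9p = -3  ⇒  p = 1/3.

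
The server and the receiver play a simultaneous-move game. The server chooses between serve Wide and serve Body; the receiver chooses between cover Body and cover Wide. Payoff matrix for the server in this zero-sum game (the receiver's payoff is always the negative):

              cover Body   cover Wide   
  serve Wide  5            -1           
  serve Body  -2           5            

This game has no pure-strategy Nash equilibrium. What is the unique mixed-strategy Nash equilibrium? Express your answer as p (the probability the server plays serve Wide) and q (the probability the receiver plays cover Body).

p = 7/13, q = 6/13

In a mixed equilibrium the receiver is indifferent between cover Body and cover Wide; this condition fixes p.
  the receiver's payoff to cover Body: p·(-5) + (1−p)·2 = -7p + 2
  the receiver's payoff to cover Wide: p·1 + (1−p)·(-5) = 6p - 5
  -7p + 2 = 6p - 5  ⇒  -13p = -7  ⇒  p = 7/13.
In a mixed equilibrium the server is indifferent between serve Wide and serve Body; this condition fixes q.
  the server's expected payoff from serve Wide: q·5 + (1−q)·(-1) = 6q - 1
  the server's expected payoff from serve Body: q·(-2) + (1−q)·5 = -7q + 5
  6q - 1 = -7q + 5  ⇒  13q = 6  ⇒  q = 6/13.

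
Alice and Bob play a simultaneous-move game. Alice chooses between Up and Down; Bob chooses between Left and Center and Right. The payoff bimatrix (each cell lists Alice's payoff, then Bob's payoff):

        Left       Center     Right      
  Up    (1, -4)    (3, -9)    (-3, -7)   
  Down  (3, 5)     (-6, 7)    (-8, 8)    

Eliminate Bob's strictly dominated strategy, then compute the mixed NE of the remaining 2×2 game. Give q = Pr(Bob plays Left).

Bob's strategy Center is strictly dominated by Right: -7 > -9 and 8 > 7. Eliminate Center.
In a mixed equilibrium Alice is indifferent between Up and Down; this condition fixes q.
  Alice's expected payoff from Up: q·1 + (1−q)·(-3) = 4q - 3
  Alice's expected payoff from Down: q·3 + (1−q)·(-8) = 11q - 8
  4q - 3 = 11q - 8  ⇒  -7q = -5  ⇒  q = 5/7.

q = 5/7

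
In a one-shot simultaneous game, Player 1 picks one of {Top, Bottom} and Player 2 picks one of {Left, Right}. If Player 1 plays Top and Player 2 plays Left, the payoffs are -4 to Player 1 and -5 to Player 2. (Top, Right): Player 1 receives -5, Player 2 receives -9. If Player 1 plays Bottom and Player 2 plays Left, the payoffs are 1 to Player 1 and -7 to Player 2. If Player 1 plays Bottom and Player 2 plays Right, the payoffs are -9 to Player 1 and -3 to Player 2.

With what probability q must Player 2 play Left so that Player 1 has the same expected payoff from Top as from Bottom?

Player 1's indifference between Top and Bottom determines Player 2's mixing probability q:
  Player 1's payoff to Top: q·(-4) + (1−q)·(-5) = q - 5
  Player 1's payoff to Bottom: q·1 + (1−q)·(-9) = 10q - 9
  q - 5 = 10q - 9  ⇒  -9q = -4  ⇒  q = 4/9.

q = 4/9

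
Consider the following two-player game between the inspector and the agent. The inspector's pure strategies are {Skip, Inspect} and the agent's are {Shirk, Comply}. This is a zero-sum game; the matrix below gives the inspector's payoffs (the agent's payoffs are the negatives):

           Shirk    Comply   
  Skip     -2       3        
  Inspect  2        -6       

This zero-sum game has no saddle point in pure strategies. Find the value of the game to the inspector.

For the inspector to be willing to mix, the inspector must be indifferent between Skip and Inspect, which pins down the agent's mix.
  the inspector's payoff from Skip: q·(-2) + (1−q)·3 = -5q + 3
  the inspector's payoff from Inspect: q·2 + (1−q)·(-6) = 8q - 6
  -5q + 3 = 8q - 6  ⇒  -13q = -9  ⇒  q = 9/13.
The value is the inspector's expected payoff against this mix (using Skip): (9/13)·(-2) + (4/13)·3 = -6/13.

v = -6/13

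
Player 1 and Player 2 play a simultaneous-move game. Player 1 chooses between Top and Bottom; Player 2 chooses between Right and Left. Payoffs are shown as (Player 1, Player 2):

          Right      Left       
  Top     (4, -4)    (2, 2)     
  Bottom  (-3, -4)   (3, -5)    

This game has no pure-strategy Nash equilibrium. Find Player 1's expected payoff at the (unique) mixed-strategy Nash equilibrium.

Player 1's indifference between Top and Bottom determines Player 2's mixing probability q:
  Player 1's expected payoff from Top: q·4 + (1−q)·2 = 2q + 2
  Player 1's expected payoff from Bottom: q·(-3) + (1−q)·3 = -6q + 3
  2q + 2 = -6q + 3  ⇒  8q = 1  ⇒  q = 1/8.
At equilibrium Player 1 is indifferent across rows, so Player 1's payoff equals the payoff from Top: (1/8)·4 + (7/8)·2 = 9/4.

9/4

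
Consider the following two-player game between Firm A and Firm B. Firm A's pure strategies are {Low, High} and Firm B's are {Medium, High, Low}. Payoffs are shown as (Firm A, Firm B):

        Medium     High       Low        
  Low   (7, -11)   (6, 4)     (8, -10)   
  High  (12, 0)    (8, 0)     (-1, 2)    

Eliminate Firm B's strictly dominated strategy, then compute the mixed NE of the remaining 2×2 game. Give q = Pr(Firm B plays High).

q = 9/11

Firm B's strategy Medium is strictly dominated by Low: -10 > -11 and 2 > 0. Eliminate Medium.
For Firm A to be willing to mix, Firm A must be indifferent between Low and High, which pins down Firm B's mix.
  Firm A's payoff to Low: q·6 + (1−q)·8 = -2q + 8
  Firm A's payoff to High: q·8 + (1−q)·(-1) = 9q - 1
  -2q + 8 = 9q - 1  ⇒  -11q = -9  ⇒  q = 9/11.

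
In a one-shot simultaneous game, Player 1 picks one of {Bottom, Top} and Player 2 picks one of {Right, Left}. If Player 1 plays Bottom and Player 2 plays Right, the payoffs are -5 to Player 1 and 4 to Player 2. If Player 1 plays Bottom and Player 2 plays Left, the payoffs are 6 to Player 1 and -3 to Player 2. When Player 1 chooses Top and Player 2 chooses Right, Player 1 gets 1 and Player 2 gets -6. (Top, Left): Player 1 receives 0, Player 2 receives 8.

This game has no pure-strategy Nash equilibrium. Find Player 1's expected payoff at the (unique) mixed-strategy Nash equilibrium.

1/2

Player 2's mix must leave Player 1 indifferent between Bottom and Top.
  Player 1's expected payoff from Bottom: q·(-5) + (1−q)·6 = -11q + 6
  Player 1's expected payoff from Top: q·1 + (1−q)·0 = q
  -11q + 6 = q  ⇒  -12q = -6  ⇒  q = 1/2.
At equilibrium Player 1 is indifferent across rows, so Player 1's payoff equals the payoff from Bottom: (1/2)·(-5) + (1/2)·6 = 1/2.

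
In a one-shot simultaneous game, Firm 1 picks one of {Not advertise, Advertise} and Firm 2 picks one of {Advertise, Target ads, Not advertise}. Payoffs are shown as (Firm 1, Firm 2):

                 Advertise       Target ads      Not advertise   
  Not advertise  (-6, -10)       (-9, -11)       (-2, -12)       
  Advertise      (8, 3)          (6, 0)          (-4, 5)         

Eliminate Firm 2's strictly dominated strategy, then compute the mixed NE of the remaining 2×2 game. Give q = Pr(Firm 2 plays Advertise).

Firm 2's strategy Target ads is strictly dominated by Advertise: -10 > -11 and 3 > 0. Eliminate Target ads.
Set Firm 1's expected payoff from Not advertise equal to that from Advertise:
  Firm 1's payoff to Not advertise: q·(-6) + (1−q)·(-2) = -4q - 2
  Firm 1's payoff to Advertise: q·8 + (1−q)·(-4) = 12q - 4
  -4q - 2 = 12q - 4  ⇒  -16q = -2  ⇒  q = 1/8.

q = 1/8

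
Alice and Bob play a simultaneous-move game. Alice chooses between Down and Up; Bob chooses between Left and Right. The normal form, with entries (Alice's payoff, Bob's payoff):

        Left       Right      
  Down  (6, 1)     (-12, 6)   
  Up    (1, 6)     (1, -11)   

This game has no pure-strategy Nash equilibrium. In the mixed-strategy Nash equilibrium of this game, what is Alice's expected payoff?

Bob's mix must leave Alice indifferent between Down and Up.
  Alice's payoff to Down: q·6 + (1−q)·(-12) = 18q - 12
  Alice's payoff to Up: q·1 + (1−q)·1 = 1
  18q - 12 = 1  ⇒  18q = 13  ⇒  q = 13/18.
At equilibrium Alice is indifferent across rows, so Alice's payoff equals the payoff from Down: (13/18)·6 + (5/18)·(-12) = 1.

1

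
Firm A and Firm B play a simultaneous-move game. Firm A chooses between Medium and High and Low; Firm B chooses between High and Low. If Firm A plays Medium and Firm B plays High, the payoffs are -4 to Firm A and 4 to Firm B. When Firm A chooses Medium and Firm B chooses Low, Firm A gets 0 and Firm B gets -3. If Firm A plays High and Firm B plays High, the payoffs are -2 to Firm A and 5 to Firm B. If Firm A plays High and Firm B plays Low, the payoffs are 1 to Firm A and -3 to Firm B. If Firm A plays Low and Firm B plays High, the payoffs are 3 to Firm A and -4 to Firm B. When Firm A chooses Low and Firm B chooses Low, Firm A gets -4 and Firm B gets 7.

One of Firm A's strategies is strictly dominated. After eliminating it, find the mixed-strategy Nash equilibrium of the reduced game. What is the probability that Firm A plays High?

p = 11/19

Firm A's strategy Medium is strictly dominated by High: -2 > -4 and 1 > 0. Eliminate Medium.
Set Firm B's expected payoff from High equal to that from Low:
  Firm B's expected payoff from High: p·5 + (1−p)·(-4) = 9p - 4
  Firm B's expected payoff from Low: p·(-3) + (1−p)·7 = -10p + 7
  9p - 4 = -10p + 7  ⇒  19p = 11  ⇒  p = 11/19.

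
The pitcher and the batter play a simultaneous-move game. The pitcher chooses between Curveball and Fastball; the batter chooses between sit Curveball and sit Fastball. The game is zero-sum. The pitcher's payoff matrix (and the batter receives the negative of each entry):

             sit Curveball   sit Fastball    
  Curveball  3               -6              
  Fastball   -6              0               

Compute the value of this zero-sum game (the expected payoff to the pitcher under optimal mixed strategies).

v = -12/5

The pitcher's indifference between Curveball and Fastball determines the batter's mixing probability q:
  the pitcher's payoff from Curveball: q·3 + (1−q)·(-6) = 9q - 6
  the pitcher's payoff from Fastball: q·(-6) + (1−q)·0 = -6q
  9q - 6 = -6q  ⇒  15q = 6  ⇒  q = 2/5.
The value is the pitcher's expected payoff against this mix (using Curveball): (2/5)·3 + (3/5)·(-6) = -12/5.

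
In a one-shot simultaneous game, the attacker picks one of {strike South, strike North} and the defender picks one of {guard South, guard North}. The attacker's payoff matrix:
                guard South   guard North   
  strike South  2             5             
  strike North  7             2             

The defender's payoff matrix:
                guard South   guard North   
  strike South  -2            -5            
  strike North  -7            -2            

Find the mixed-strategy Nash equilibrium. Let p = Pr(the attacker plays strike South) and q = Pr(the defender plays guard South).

p = 5/8, q = 3/8

The defender's indifference between guard South and guard North determines the attacker's mixing probability p:
  the defender's expected payoff from guard South: p·(-2) + (1−p)·(-7) = 5p - 7
  the defender's expected payoff from guard North: p·(-5) + (1−p)·(-2) = -3p - 2
  5p - 7 = -3p - 2  ⇒  8p = 5  ⇒  p = 5/8.
The defender's mix must leave the attacker indifferent between strike South and strike North.
  the attacker's expected payoff from strike South: q·2 + (1−q)·5 = -3q + 5
  the attacker's expected payoff from strike North: q·7 + (1−q)·2 = 5q + 2
  -3q + 5 = 5q + 2  ⇒  -8q = -3  ⇒  q = 3/8.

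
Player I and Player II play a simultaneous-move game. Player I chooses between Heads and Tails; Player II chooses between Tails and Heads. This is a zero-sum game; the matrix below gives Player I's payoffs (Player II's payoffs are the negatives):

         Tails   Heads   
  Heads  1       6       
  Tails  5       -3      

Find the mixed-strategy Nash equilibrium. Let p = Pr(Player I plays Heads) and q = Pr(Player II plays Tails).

Player I's mix must leave Player II indifferent between Tails and Heads.
  Player II's expected payoff from Tails: p·(-1) + (1−p)·(-5) = 4p - 5
  Player II's expected payoff from Heads: p·(-6) + (1−p)·3 = -9p + 3
  4p - 5 = -9p + 3  ⇒  13p = 8  ⇒  p = 8/13.
Player II's mix must leave Player I indifferent between Heads and Tails.
  Player I's payoff from Heads: q·1 + (1−q)·6 = -5q + 6
  Player I's payoff from Tails: q·5 + (1−q)·(-3) = 8q - 3
  -5q + 6 = 8q - 3  ⇒  -13q = -9  ⇒  q = 9/13.

p = 8/13, q = 9/13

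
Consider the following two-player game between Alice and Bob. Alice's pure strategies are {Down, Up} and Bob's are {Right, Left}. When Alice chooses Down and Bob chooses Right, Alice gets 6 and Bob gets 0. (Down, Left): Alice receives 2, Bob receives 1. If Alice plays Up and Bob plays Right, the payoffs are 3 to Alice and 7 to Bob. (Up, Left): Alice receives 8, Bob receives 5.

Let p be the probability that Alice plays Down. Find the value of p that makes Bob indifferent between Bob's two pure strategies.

Bob's indifference between Right and Left determines Alice's mixing probability p:
  Bob's payoff from Right: p·0 + (1−p)·7 = -7p + 7
  Bob's payoff from Left: p·1 + (1−p)·5 = -4p + 5
  -7p + 7 = -4p + 5  ⇒  -3p = -2  ⇒  p = 2/3.

p = 2/3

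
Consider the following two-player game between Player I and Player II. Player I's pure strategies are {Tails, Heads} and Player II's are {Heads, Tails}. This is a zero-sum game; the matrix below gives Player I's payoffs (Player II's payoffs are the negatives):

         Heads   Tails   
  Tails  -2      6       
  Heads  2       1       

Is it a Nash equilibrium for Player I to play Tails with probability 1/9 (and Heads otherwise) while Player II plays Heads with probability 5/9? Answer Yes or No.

Check Player II's indifference given Player I's mix p = 1/9:
  payoff from Heads = -14/9; payoff from Tails = -14/9 — equal.
Check Player I's indifference given Player II's mix q = 5/9:
  payoff from Tails = 14/9; payoff from Heads = 14/9 — equal.
Both players are indifferent, so neither can profitably deviate.

Yes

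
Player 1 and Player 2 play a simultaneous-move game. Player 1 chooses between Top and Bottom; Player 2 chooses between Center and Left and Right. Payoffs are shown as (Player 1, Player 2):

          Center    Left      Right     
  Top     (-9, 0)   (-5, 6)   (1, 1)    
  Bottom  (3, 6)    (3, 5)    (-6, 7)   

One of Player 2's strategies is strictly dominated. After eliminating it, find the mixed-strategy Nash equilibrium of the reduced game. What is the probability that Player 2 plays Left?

q = 7/15

Player 2's strategy Center is strictly dominated by Right: 1 > 0 and 7 > 6. Eliminate Center.
Player 1's indifference between Top and Bottom determines Player 2's mixing probability q:
  Player 1's expected payoff from Top: q·(-5) + (1−q)·1 = -6q + 1
  Player 1's expected payoff from Bottom: q·3 + (1−q)·(-6) = 9q - 6
  -6q + 1 = 9q - 6  ⇒  -15q = -7  ⇒  q = 7/15.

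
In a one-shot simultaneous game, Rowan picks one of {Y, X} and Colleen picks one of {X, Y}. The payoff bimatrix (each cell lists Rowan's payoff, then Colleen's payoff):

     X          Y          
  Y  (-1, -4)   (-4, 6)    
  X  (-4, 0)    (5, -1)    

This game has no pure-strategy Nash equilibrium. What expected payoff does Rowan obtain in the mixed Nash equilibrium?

Colleen's mix must leave Rowan indifferent between Y and X.
  Rowan's payoff from Y: q·(-1) + (1−q)·(-4) = 3q - 4
  Rowan's payoff from X: q·(-4) + (1−q)·5 = -9q + 5
  3q - 4 = -9q + 5  ⇒  12q = 9  ⇒  q = 3/4.
At equilibrium Rowan is indifferent across rows, so Rowan's payoff equals the payoff from Y: (3/4)·(-1) + (1/4)·(-4) = -7/4.

-7/4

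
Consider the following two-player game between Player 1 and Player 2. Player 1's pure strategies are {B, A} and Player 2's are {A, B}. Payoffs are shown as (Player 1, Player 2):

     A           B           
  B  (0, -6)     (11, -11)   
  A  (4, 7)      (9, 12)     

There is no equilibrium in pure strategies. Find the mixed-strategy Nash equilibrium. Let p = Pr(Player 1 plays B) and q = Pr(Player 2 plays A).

Player 1's mix must leave Player 2 indifferent between A and B.
  Player 2's payoff from A: p·(-6) + (1−p)·7 = -13p + 7
  Player 2's payoff from B: p·(-11) + (1−p)·12 = -23p + 12
  -13p + 7 = -23p + 12  ⇒  10p = 5  ⇒  p = 1/2.
Player 1's indifference between B and A determines Player 2's mixing probability q:
  Player 1's payoff to B: q·0 + (1−q)·11 = -11q + 11
  Player 1's payoff to A: q·4 + (1−q)·9 = -5q + 9
  -11q + 11 = -5q + 9  ⇒  -6q = -2  ⇒  q = 1/3.

p = 1/2, q = 1/3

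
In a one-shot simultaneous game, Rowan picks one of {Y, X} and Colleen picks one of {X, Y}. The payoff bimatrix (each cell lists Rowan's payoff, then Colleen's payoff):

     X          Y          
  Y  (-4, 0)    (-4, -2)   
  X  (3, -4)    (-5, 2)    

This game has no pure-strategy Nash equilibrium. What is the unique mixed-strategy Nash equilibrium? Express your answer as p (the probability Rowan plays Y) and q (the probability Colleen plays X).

Colleen's indifference between X and Y determines Rowan's mixing probability p:
  Colleen's payoff to X: p·0 + (1−p)·(-4) = 4p - 4
  Colleen's payoff to Y: p·(-2) + (1−p)·2 = -4p + 2
  4p - 4 = -4p + 2  ⇒  8p = 6  ⇒  p = 3/4.
Colleen's mix must leave Rowan indifferent between Y and X.
  Rowan's expected payoff from Y: q·(-4) + (1−q)·(-4) = -4
  Rowan's expected payoff from X: q·3 + (1−q)·(-5) = 8q - 5
  -4 = 8q - 5  ⇒  -8q = -1  ⇒  q = 1/8.

p = 3/4, q = 1/8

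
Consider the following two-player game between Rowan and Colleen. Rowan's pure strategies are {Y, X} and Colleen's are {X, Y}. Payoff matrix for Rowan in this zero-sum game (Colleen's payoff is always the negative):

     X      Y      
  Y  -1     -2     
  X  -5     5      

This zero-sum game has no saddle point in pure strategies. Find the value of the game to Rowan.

v = -15/11

Colleen's mix must leave Rowan indifferent between Y and X.
  Rowan's expected payoff from Y: q·(-1) + (1−q)·(-2) = q - 2
  Rowan's expected payoff from X: q·(-5) + (1−q)·5 = -10q + 5
  q - 2 = -10q + 5  ⇒  11q = 7  ⇒  q = 7/11.
The value is Rowan's expected payoff against this mix (using Y): (7/11)·(-1) + (4/11)·(-2) = -15/11.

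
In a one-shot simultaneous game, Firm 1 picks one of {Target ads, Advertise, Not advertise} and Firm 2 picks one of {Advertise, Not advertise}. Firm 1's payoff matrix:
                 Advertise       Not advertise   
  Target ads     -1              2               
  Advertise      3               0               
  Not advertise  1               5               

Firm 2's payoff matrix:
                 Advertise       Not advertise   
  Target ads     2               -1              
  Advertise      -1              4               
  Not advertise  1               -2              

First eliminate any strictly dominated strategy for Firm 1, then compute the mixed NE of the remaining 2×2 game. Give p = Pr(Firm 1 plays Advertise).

Firm 1's strategy Target ads is strictly dominated by Not advertise: 1 > -1 and 5 > 2. Eliminate Target ads.
Set Firm 2's expected payoff from Advertise equal to that from Not advertise:
  Firm 2's payoff from Advertise: p·(-1) + (1−p)·1 = -2p + 1
  Firm 2's payoff from Not advertise: p·4 + (1−p)·(-2) = 6p - 2
  -2p + 1 = 6p - 2  ⇒  -8p = -3  ⇒  p = 3/8.

p = 3/8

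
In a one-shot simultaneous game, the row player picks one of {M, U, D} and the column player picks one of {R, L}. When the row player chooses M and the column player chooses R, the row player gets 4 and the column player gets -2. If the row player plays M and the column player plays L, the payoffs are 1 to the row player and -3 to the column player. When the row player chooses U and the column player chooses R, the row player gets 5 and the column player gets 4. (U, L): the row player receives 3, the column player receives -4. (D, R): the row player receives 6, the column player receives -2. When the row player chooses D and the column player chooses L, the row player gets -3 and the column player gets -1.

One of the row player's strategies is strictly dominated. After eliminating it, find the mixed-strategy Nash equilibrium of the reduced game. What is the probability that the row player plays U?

The row player's strategy M is strictly dominated by U: 5 > 4 and 3 > 1. Eliminate M.
The row player's mix must leave the column player indifferent between R and L.
  the column player's expected payoff from R: p·4 + (1−p)·(-2) = 6p - 2
  the column player's expected payoff from L: p·(-4) + (1−p)·(-1) = -3p - 1
  6p - 2 = -3p - 1  ⇒  9p = 1  ⇒  p = 1/9.

p = 1/9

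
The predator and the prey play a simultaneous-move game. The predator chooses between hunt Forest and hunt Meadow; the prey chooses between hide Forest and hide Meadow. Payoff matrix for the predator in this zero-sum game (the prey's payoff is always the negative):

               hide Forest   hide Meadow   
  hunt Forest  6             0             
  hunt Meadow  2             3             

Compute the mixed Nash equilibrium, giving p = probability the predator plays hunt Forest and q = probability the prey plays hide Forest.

Set the prey's expected payoff from hide Forest equal to that from hide Meadow:
  the prey's payoff from hide Forest: p·(-6) + (1−p)·(-2) = -4p - 2
  the prey's payoff from hide Meadow: p·0 + (1−p)·(-3) = 3p - 3
  -4p - 2 = 3p - 3  ⇒  -7p = -1  ⇒  p = 1/7.
In a mixed equilibrium the predator is indifferent between hunt Forest and hunt Meadow; this condition fixes q.
  the predator's payoff from hunt Forest: q·6 + (1−q)·0 = 6q
  the predator's payoff from hunt Meadow: q·2 + (1−q)·3 = -q + 3
  6q = -q + 3  ⇒  7q = 3  ⇒  q = 3/7.

p = 1/7, q = 3/7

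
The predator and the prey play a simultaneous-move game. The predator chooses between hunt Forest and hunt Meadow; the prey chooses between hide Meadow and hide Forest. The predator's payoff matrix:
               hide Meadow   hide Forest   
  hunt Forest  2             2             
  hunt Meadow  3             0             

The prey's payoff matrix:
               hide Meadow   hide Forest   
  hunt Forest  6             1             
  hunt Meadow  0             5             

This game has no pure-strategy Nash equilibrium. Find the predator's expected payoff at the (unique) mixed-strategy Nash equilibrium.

2

Set the predator's expected payoff from hunt Forest equal to that from hunt Meadow:
  the predator's payoff to hunt Forest: q·2 + (1−q)·2 = 2
  the predator's payoff to hunt Meadow: q·3 + (1−q)·0 = 3q
  2 = 3q  ⇒  -3q = -2  ⇒  q = 2/3.
At equilibrium the predator is indifferent across rows, so the predator's payoff equals the payoff from hunt Forest: (2/3)·2 + (1/3)·2 = 2.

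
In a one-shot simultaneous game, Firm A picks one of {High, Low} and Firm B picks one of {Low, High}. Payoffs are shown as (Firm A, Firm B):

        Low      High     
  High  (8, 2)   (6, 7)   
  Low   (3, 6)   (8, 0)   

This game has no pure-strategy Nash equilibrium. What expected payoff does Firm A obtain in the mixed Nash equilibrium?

46/7

Set Firm A's expected payoff from High equal to that from Low:
  Firm A's payoff from High: q·8 + (1−q)·6 = 2q + 6
  Firm A's payoff from Low: q·3 + (1−q)·8 = -5q + 8
  2q + 6 = -5q + 8  ⇒  7q = 2  ⇒  q = 2/7.
At equilibrium Firm A is indifferent across rows, so Firm A's payoff equals the payoff from High: (2/7)·8 + (5/7)·6 = 46/7.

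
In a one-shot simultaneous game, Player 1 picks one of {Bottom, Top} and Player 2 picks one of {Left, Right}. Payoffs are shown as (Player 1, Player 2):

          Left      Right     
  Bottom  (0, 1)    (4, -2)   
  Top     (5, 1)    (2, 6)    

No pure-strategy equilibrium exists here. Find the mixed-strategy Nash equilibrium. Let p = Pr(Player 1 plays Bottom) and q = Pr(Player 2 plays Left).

Player 1's mix must leave Player 2 indifferent between Left and Right.
  Player 2's expected payoff from Left: p·1 + (1−p)·1 = 1
  Player 2's expected payoff from Right: p·(-2) + (1−p)·6 = -8p + 6
  1 = -8p + 6  ⇒  8p = 5  ⇒  p = 5/8.
Set Player 1's expected payoff from Bottom equal to that from Top:
  Player 1's payoff from Bottom: q·0 + (1−q)·4 = -4q + 4
  Player 1's payoff from Top: q·5 + (1−q)·2 = 3q + 2
  -4q + 4 = 3q + 2  ⇒  -7q = -2  ⇒  q = 2/7.

p = 5/8, q = 2/7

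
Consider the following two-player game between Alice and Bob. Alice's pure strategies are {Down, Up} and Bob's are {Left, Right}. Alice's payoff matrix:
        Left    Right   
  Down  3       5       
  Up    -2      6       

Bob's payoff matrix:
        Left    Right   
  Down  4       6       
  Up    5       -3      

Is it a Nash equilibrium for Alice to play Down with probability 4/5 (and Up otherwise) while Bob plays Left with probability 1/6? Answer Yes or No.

Check Bob's indifference given Alice's mix p = 4/5:
  payoff from Left = 21/5; payoff from Right = 21/5 — equal.
Check Alice's indifference given Bob's mix q = 1/6:
  payoff from Down = 14/3; payoff from Up = 14/3 — equal.
Both players are indifferent, so neither can profitably deviate.

Yes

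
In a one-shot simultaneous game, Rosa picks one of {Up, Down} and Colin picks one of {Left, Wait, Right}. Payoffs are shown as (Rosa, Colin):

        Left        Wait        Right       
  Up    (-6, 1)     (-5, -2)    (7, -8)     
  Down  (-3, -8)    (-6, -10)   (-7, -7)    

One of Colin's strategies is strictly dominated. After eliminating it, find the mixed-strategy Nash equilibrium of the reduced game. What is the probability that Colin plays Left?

q = 14/17

Colin's strategy Wait is strictly dominated by Left: 1 > -2 and -8 > -10. Eliminate Wait.
In a mixed equilibrium Rosa is indifferent between Up and Down; this condition fixes q.
  Rosa's payoff to Up: q·(-6) + (1−q)·7 = -13q + 7
  Rosa's payoff to Down: q·(-3) + (1−q)·(-7) = 4q - 7
  -13q + 7 = 4q - 7  ⇒  -17q = -14  ⇒  q = 14/17.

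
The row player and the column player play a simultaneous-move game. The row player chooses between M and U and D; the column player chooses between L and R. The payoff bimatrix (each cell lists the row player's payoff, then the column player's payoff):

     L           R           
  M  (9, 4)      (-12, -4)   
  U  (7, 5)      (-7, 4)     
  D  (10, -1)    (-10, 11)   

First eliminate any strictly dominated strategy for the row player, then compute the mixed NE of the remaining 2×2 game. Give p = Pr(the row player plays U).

p = 12/13

The row player's strategy M is strictly dominated by D: 10 > 9 and -10 > -12. Eliminate M.
The column player's indifference between L and R determines the row player's mixing probability p:
  the column player's expected payoff from L: p·5 + (1−p)·(-1) = 6p - 1
  the column player's expected payoff from R: p·4 + (1−p)·11 = -7p + 11
  6p - 1 = -7p + 11  ⇒  13p = 12  ⇒  p = 12/13.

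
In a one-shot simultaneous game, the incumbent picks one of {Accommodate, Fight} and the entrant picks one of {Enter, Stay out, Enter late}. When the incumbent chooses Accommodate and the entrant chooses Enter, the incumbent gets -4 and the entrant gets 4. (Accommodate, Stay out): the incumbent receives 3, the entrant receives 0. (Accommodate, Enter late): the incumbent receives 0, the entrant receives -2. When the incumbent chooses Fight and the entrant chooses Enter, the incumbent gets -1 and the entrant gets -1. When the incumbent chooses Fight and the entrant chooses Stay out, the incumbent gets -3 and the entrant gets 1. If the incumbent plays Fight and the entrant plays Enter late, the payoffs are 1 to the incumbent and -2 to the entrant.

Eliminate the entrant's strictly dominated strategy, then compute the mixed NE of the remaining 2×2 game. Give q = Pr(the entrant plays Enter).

q = 2/3

The entrant's strategy Enter late is strictly dominated by Stay out: 0 > -2 and 1 > -2. Eliminate Enter late.
In a mixed equilibrium the incumbent is indifferent between Accommodate and Fight; this condition fixes q.
  the incumbent's payoff from Accommodate: q·(-4) + (1−q)·3 = -7q + 3
  the incumbent's payoff from Fight: q·(-1) + (1−q)·(-3) = 2q - 3
  -7q + 3 = 2q - 3  ⇒  -9q = -6  ⇒  q = 2/3.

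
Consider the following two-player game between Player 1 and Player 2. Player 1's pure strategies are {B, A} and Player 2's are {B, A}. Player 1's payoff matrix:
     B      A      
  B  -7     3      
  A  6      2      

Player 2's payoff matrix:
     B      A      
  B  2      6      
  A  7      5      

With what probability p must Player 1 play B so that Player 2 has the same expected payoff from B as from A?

p = 1/3

In a mixed equilibrium Player 2 is indifferent between B and A; this condition fixes p.
  Player 2's payoff from B: p·2 + (1−p)·7 = -5p + 7
  Player 2's payoff from A: p·6 + (1−p)·5 = p + 5
  -5p + 7 = p + 5  ⇒  -6p = -2  ⇒  p = 1/3.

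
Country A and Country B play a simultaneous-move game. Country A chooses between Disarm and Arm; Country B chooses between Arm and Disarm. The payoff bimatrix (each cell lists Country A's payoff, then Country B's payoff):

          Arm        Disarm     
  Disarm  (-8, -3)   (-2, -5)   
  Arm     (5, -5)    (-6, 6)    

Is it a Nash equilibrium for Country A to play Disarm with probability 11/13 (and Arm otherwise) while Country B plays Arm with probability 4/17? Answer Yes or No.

Check Country B's indifference given Country A's mix p = 11/13:
  payoff from Arm = -43/13; payoff from Disarm = -43/13 — equal.
Check Country A's indifference given Country B's mix q = 4/17:
  payoff from Disarm = -58/17; payoff from Arm = -58/17 — equal.
Both players are indifferent, so neither can profitably deviate.

Yes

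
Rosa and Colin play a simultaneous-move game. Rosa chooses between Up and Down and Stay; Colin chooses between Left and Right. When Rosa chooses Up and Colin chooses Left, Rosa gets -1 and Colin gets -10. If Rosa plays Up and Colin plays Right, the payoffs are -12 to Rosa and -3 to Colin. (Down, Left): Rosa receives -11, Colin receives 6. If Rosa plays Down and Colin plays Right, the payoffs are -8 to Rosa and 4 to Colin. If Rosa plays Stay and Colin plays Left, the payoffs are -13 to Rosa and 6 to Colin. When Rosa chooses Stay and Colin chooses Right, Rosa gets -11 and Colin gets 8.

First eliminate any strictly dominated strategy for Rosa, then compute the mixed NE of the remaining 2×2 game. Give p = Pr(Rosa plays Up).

Rosa's strategy Stay is strictly dominated by Down: -11 > -13 and -8 > -11. Eliminate Stay.
Set Colin's expected payoff from Left equal to that from Right:
  Colin's expected payoff from Left: p·(-10) + (1−p)·6 = -16p + 6
  Colin's expected payoff from Right: p·(-3) + (1−p)·4 = -7p + 4
  -16p + 6 = -7p + 4  ⇒  -9p = -2  ⇒  p = 2/9.

p = 2/9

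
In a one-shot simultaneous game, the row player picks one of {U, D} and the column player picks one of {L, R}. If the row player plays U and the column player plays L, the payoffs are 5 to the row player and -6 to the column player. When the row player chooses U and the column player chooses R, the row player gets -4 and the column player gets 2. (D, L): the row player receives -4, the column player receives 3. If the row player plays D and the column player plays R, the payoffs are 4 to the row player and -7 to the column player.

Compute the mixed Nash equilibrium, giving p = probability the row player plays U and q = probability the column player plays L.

Set the column player's expected payoff from L equal to that from R:
  the column player's expected payoff from L: p·(-6) + (1−p)·3 = -9p + 3
  the column player's expected payoff from R: p·2 + (1−p)·(-7) = 9p - 7
  -9p + 3 = 9p - 7  ⇒  -18p = -10  ⇒  p = 5/9.
For the row player to be willing to mix, the row player must be indifferent between U and D, which pins down the column player's mix.
  the row player's expected payoff from U: q·5 + (1−q)·(-4) = 9q - 4
  the row player's expected payoff from D: q·(-4) + (1−q)·4 = -8q + 4
  9q - 4 = -8q + 4  ⇒  17q = 8  ⇒  q = 8/17.

p = 5/9, q = 8/17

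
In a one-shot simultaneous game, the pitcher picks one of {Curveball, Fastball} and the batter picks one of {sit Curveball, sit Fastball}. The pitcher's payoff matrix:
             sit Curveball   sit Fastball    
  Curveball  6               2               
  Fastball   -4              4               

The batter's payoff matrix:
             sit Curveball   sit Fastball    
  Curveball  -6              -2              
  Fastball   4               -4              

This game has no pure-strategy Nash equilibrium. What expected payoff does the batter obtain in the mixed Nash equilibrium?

In a mixed equilibrium the batter is indifferent between sit Curveball and sit Fastball; this condition fixes p.
  the batter's expected payoff from sit Curveball: p·(-6) + (1−p)·4 = -10p + 4
  the batter's expected payoff from sit Fastball: p·(-2) + (1−p)·(-4) = 2p - 4
  -10p + 4 = 2p - 4  ⇒  -12p = -8  ⇒  p = 2/3.
At equilibrium the batter is indifferent across columns, so the batter's payoff equals the payoff from sit Curveball: (2/3)·(-6) + (1/3)·4 = -8/3.

-8/3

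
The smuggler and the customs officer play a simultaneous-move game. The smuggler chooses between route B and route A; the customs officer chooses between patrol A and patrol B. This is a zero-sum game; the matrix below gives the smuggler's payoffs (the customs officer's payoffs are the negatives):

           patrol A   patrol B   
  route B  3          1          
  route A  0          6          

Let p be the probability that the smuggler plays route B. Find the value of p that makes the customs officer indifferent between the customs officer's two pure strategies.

p = 3/4

For the customs officer to be willing to mix, the customs officer must be indifferent between patrol A and patrol B, which pins down the smuggler's mix.
  the customs officer's expected payoff from patrol A: p·(-3) + (1−p)·0 = -3p
  the customs officer's expected payoff from patrol B: p·(-1) + (1−p)·(-6) = 5p - 6
  -3p = 5p - 6  ⇒  -8p = -6  ⇒  p = 3/4.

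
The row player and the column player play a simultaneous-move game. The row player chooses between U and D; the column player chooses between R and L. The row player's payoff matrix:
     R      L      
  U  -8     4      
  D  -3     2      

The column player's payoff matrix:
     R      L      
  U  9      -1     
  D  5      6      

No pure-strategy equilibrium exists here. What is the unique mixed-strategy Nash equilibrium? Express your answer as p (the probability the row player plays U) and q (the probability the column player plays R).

Set the column player's expected payoff from R equal to that from L:
  the column player's payoff from R: p·9 + (1−p)·5 = 4p + 5
  the column player's payoff from L: p·(-1) + (1−p)·6 = -7p + 6
  4p + 5 = -7p + 6  ⇒  11p = 1  ⇒  p = 1/11.
The row player's indifference between U and D determines the column player's mixing probability q:
  the row player's payoff to U: q·(-8) + (1−q)·4 = -12q + 4
  the row player's payoff to D: q·(-3) + (1−q)·2 = -5q + 2
  -12q + 4 = -5q + 2  ⇒  -7q = -2  ⇒  q = 2/7.

p = 1/11, q = 2/7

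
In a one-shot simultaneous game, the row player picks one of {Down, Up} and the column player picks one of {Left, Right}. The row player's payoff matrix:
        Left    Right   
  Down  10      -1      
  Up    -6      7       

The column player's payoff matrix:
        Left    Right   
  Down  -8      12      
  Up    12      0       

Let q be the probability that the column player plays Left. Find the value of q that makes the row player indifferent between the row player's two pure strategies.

q = 1/3

The row player's indifference between Down and Up determines the column player's mixing probability q:
  the row player's expected payoff from Down: q·10 + (1−q)·(-1) = 11q - 1
  the row player's expected payoff from Up: q·(-6) + (1−q)·7 = -13q + 7
  11q - 1 = -13q + 7  ⇒  24q = 8  ⇒  q = 1/3.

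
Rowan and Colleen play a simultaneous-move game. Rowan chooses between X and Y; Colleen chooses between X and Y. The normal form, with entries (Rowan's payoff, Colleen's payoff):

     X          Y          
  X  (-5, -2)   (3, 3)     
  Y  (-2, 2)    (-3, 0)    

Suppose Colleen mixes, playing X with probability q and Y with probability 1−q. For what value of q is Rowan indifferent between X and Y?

Set Rowan's expected payoff from X equal to that from Y:
  Rowan's payoff from X: q·(-5) + (1−q)·3 = -8q + 3
  Rowan's payoff from Y: q·(-2) + (1−q)·(-3) = q - 3
  -8q + 3 = q - 3  ⇒  -9q = -6  ⇒  q = 2/3.

q = 2/3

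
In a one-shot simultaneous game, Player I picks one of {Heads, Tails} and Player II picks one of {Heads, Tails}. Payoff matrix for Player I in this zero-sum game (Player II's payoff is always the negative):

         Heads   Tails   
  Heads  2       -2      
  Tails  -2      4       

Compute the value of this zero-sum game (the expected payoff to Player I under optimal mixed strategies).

v = 2/5

Player II's mix must leave Player I indifferent between Heads and Tails.
  Player I's expected payoff from Heads: q·2 + (1−q)·(-2) = 4q - 2
  Player I's expected payoff from Tails: q·(-2) + (1−q)·4 = -6q + 4
  4q - 2 = -6q + 4  ⇒  10q = 6  ⇒  q = 3/5.
The value is Player I's expected payoff against this mix (using Heads): (3/5)·2 + (2/5)·(-2) = 2/5.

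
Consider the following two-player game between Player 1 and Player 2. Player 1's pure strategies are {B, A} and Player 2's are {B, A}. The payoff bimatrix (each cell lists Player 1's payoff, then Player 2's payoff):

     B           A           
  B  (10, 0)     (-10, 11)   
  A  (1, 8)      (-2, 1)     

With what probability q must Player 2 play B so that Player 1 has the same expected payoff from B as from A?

Set Player 1's expected payoff from B equal to that from A:
  Player 1's expected payoff from B: q·10 + (1−q)·(-10) = 20q - 10
  Player 1's expected payoff from A: q·1 + (1−q)·(-2) = 3q - 2
  20q - 10 = 3q - 2  ⇒  17q = 8  ⇒  q = 8/17.

q = 8/17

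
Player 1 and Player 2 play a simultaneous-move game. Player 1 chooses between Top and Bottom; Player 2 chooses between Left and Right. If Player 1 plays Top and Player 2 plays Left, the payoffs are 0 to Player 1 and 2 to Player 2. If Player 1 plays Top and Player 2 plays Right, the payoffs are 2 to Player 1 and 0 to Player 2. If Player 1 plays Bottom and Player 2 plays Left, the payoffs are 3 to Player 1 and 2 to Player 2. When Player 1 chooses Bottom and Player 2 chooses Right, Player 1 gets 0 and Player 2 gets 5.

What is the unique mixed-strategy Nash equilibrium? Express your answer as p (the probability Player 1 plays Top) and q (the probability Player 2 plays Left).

p = 3/5, q = 2/5

Player 1's mix must leave Player 2 indifferent between Left and Right.
  Player 2's payoff from Left: p·2 + (1−p)·2 = 2
  Player 2's payoff from Right: p·0 + (1−p)·5 = -5p + 5
  2 = -5p + 5  ⇒  5p = 3  ⇒  p = 3/5.
Player 2's mix must leave Player 1 indifferent between Top and Bottom.
  Player 1's payoff from Top: q·0 + (1−q)·2 = -2q + 2
  Player 1's payoff from Bottom: q·3 + (1−q)·0 = 3q
  -2q + 2 = 3q  ⇒  -5q = -2  ⇒  q = 2/5.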